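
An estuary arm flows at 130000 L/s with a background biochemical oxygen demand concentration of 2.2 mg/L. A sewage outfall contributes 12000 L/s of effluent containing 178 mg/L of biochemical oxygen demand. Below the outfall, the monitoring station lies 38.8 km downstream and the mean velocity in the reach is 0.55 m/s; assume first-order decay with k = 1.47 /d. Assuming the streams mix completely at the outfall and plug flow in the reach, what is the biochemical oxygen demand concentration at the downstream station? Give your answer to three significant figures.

5.14 mg/L

Mixed concentration C = ΣQC/ΣQ = (130000·2.200 + 12000·178.0) / 142000 = 2422000/142000 = 17.06 mg/L.
Travel time t = 38.8·1000 / 0.55 = 70550 s = 19.60 h.
First-order decay: C = 17.06·exp(−k·t) = 17.06·0.3011 = 5.136 mg/L.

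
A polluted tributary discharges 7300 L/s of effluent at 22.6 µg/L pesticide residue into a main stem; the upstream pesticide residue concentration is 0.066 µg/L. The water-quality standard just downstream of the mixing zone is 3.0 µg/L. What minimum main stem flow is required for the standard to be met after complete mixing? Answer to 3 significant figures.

48800 L/s

Set C_mix = 3.0: (Q·0.06600 + 7300·22.60) / (Q + 7300) = 3.0
→ Q = 7300·(22.60 − 3.0)/(3.0 − 0.06600) = 48770 L/s.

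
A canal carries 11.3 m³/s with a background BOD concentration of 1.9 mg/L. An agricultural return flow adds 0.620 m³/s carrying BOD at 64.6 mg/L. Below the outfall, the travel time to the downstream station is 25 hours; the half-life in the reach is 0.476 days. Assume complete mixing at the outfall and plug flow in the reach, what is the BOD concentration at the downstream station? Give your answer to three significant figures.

Mass balance: C = (11.30·1.900 + 0.6200·64.60) / 11.92 = 61.52/11.92 = 5.161 mg/L.
Half-life 0.476 d → k = ln 2 / 0.476 = 1.456 d⁻¹.
First-order decay: C = 5.161·exp(−k·t) = 5.161·0.2194 = 1.132 mg/L.

1.13 mg/L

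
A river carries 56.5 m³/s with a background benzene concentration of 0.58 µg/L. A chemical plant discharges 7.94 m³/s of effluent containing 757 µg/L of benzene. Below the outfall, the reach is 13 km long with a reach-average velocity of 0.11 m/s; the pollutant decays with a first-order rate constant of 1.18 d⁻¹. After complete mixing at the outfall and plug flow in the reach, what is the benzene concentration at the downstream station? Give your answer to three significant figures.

Mixed concentration C = ΣQC/ΣQ = (56.50·0.5800 + 7.940·757.0) / 64.44 = 6043/64.44 = 93.78 µg/L.
Travel time t = 13·1000 / 0.11 = 118200 s = 32.83 h.
First-order decay: C = 93.78·exp(−k·t) = 93.78·0.1991 = 18.67 µg/L.

18.7 µg/L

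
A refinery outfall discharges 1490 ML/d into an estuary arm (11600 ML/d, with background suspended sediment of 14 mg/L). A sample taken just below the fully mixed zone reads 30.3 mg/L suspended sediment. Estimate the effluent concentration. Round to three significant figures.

Mass balance: 11600·14.00 + 1490·Cₑ = 13090·30.30
→ Cₑ = (13090·30.30 − 11600·14.00) / 1490 = 157.2 mg/L.

157 mg/L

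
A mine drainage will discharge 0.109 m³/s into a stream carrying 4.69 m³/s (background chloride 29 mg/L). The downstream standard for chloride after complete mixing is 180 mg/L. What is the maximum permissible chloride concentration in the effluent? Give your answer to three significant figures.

At the limit, (Qr·Cr + Qe·Cₑ)/(Qr + Qe) = 180:
Cₑ = (4.799·180 − 4.690·29.00) / 0.1090 = 6677 mg/L.

6680 mg/L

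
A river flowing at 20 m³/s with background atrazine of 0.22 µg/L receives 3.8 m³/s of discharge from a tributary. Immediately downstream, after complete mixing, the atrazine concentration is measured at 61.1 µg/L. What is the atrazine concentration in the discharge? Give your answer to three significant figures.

Mass balance: 20.00·0.2200 + 3.800·Cₑ = 23.80·61.10
→ Cₑ = (23.80·61.10 − 20.00·0.2200) / 3.800 = 381.5 µg/L.

382 µg/L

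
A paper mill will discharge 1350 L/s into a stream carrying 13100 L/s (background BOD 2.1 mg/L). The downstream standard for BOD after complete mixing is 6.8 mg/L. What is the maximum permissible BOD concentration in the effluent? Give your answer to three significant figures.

At the limit, (Qr·Cr + Qe·Cₑ)/(Qr + Qe) = 6.8:
Cₑ = (14450·6.8 − 13100·2.100) / 1350 = 52.41 mg/L.

52.4 mg/L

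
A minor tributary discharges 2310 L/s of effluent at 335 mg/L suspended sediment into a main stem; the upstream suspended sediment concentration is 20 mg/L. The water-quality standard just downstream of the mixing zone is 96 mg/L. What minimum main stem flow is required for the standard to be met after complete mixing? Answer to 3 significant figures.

7260 L/s

Set C_mix = 96: (Q·20.00 + 2310·335.0) / (Q + 2310) = 96
→ Q = 2310·(335.0 − 96)/(96 − 20.00) = 7264 L/s.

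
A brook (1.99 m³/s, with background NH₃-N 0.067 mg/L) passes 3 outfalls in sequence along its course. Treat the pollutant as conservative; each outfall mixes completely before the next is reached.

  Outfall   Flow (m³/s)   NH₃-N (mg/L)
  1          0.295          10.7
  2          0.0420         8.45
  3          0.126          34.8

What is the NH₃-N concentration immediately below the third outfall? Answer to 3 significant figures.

3.27 mg/L

Outfall 1: combined Q = 2.285 m³/s; C = (1.990·0.06700 + 0.2950·10.70)/2.285 = 1.440 mg/L.
Outfall 2: combined Q = 2.327 m³/s; C = (2.285·1.440 + 0.04200·8.450)/2.327 = 1.566 mg/L.
Outfall 3: combined Q = 2.453 m³/s; C = (2.327·1.566 + 0.1260·34.80)/2.453 = 3.273 mg/L.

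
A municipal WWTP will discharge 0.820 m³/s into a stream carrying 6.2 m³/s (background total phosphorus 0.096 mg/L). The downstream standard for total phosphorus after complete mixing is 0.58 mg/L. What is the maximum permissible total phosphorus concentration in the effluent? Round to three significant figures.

At the limit, (Qr·Cr + Qe·Cₑ)/(Qr + Qe) = 0.58:
Cₑ = (7.020·0.58 − 6.200·0.09600) / 0.8200 = 4.240 mg/L.

4.24 mg/L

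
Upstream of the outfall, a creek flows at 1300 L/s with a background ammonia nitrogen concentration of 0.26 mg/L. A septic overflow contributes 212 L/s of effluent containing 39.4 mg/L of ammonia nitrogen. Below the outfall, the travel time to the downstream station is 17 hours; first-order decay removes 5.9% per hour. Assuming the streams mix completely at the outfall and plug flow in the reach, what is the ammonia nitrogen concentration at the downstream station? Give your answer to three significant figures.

Mixed concentration C = ΣQC/ΣQ = (1300·0.2600 + 212.0·39.40) / 1512 = 8691/1512 = 5.748 mg/L.
5.9%/h lost → k = −ln(1 − 0.059) = 0.06081 h⁻¹.
After decay, C = 5.748 × e^(−kt) = 5.748 × 0.3557 = 2.044 mg/L.

2.04 mg/L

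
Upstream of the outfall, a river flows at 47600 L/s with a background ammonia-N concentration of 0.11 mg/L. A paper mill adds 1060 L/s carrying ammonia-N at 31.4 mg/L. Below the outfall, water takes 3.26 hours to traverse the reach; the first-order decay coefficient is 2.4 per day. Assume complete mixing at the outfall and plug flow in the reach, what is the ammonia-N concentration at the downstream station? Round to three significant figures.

0.571 mg/L

Mixed concentration C = ΣQC/ΣQ = (47600·0.1100 + 1060·31.40) / 48660 = 38520/48660 = 0.7916 mg/L.
Decay over the reach: 0.7916·exp(−kt) = 0.7916·0.7218 = 0.5714 mg/L.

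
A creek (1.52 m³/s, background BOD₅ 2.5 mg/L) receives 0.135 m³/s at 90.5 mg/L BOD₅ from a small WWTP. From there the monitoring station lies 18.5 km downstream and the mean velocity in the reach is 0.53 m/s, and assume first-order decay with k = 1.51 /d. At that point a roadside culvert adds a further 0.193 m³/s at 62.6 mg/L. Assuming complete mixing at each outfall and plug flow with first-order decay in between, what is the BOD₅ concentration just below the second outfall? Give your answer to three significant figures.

11.2 mg/L

Flow-weighted average: C = (1.520·2.500 + 0.1350·90.50) / 1.655 = 16.02/1.655 = 9.678 mg/L; combined flow 1.655 m³/s.
Travel time t = 18.5·1000 / 0.53 = 34910 s = 9.696 h.
Applying C = C₀e^(−kt): 9.678 × 0.5433 = 5.258 mg/L.
Second outfall: C = (1.655·5.258 + 0.1930·62.60)/1.848 = 11.25 mg/L.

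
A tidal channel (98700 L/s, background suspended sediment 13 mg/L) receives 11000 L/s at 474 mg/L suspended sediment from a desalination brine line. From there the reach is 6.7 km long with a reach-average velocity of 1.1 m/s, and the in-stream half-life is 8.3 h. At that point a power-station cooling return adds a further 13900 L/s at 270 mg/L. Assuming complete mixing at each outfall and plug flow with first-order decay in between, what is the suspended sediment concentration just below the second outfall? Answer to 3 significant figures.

76.0 mg/L

Mass balance: C = (98700·13.00 + 11000·474.0) / 109700 = 6497000/109700 = 59.23 mg/L; combined flow 109700 L/s.
Travel time t = 6.7·1000 / 1.1 = 6091 s = 1.692 h.
Half-life 8.3 h → k = ln 2 / 8.3 = 0.08351 h⁻¹ = 2.004 d⁻¹.
First-order decay: C = 59.23·exp(−k·t) = 59.23·0.8682 = 51.42 mg/L.
Second outfall: C = (109700·51.42 + 13900·270.0)/123600 = 76.00 mg/L.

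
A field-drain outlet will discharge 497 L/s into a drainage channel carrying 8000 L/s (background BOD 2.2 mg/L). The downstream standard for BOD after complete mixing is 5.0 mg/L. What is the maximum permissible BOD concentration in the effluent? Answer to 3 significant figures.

50.1 mg/L

At the limit, (Qr·Cr + Qe·Cₑ)/(Qr + Qe) = 5.0:
Cₑ = (8497·5.0 − 8000·2.200) / 497.0 = 50.07 mg/L.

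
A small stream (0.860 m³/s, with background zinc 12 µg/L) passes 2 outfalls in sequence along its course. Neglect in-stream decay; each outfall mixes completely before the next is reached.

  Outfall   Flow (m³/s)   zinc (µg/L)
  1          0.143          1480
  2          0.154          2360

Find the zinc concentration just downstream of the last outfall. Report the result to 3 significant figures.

Below outfall 1: Q → 1.003 m³/s, C = (0.8600·12.00 + 0.1430·1480)/1.003 = 221.3 µg/L.
Below outfall 2: Q → 1.157 m³/s, C = (1.003·221.3 + 0.1540·2360)/1.157 = 506.0 µg/L.

506 µg/L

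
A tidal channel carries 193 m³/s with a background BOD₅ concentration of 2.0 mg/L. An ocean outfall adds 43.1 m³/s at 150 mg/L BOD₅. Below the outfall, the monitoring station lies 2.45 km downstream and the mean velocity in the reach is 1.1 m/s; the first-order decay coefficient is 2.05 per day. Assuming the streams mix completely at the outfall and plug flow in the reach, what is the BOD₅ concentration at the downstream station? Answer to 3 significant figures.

Mixed concentration C = ΣQC/ΣQ = (193.0·2.000 + 43.10·150.0) / 236.1 = 6851/236.1 = 29.02 mg/L.
Travel time t = 2.45·1000 / 1.1 = 2227 s = 0.6187 h.
Decay over the reach: 29.02·exp(−kt) = 29.02·0.9485 = 27.52 mg/L.

27.5 mg/L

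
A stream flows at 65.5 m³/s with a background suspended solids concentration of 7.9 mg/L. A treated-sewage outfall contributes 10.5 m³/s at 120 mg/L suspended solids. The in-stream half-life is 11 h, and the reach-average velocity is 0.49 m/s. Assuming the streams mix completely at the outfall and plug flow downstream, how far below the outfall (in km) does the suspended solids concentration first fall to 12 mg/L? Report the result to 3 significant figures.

18.7 km

Conservation of mass: C = (65.50·7.900 + 10.50·120.0) / 76.00 = 1777/76.00 = 23.39 mg/L.
Half-life 11 h → k = ln 2 / 11 = 0.06301 h⁻¹ = 1.512 d⁻¹.
Set 23.39·exp(−k·t) = 12 → t = ln(23.39/12)/k = 38120 s = 10.59 h.
Distance = v·t = 0.49·38120 = 18680 m = 18.68 km.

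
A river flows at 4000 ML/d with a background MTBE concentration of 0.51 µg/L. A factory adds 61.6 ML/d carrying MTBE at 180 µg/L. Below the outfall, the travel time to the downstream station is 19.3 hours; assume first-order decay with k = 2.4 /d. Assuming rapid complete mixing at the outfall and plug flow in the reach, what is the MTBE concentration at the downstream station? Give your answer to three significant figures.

0.469 µg/L

After mixing, C = (4000·0.5100 + 61.60·180.0) / 4062 = 13130/4062 = 3.232 µg/L.
Decay over the reach: 3.232·exp(−kt) = 3.232·0.1451 = 0.4692 µg/L.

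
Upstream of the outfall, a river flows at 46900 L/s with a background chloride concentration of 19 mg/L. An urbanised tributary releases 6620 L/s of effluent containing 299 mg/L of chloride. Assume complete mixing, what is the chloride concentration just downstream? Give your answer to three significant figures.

53.6 mg/L

After mixing, C = (46900·19.00 + 6620·299.0) / 53520 = 2870000/53520 = 53.63 mg/L.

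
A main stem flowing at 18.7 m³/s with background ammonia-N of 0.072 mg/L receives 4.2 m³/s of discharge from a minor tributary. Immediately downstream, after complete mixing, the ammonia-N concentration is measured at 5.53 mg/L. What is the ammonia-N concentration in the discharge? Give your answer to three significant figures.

Mass balance: 18.70·0.07200 + 4.200·Cₑ = 22.90·5.530
→ Cₑ = (22.90·5.530 − 18.70·0.07200) / 4.200 = 29.83 mg/L.

29.8 mg/L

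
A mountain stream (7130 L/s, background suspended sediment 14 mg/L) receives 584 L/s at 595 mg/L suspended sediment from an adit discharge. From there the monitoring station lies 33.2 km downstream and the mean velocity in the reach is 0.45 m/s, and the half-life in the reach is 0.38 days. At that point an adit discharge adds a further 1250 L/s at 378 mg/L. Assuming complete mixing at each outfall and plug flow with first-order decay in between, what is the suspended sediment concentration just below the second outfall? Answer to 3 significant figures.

Mixed concentration C = ΣQC/ΣQ = (7130·14.00 + 584.0·595.0) / 7714 = 447300/7714 = 57.99 mg/L; combined flow 7714 L/s.
Travel time t = 33.2·1000 / 0.45 = 73780 s = 20.49 h.
Half-life 0.38 d → k = ln 2 / 0.38 = 1.824 d⁻¹.
Decay over the reach: 57.99·exp(−kt) = 57.99·0.2106 = 12.21 mg/L.
At the second outfall, C = (7714·12.21 + 1250·378.0) / (7714 + 1250) = 63.22 mg/L.

63.2 mg/L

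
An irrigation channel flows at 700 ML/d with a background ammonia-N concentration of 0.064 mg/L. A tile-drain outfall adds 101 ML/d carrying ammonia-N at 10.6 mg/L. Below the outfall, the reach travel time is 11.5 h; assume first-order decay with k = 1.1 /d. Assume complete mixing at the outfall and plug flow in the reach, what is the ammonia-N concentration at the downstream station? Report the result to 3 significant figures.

Flow-weighted average: C = (700.0·0.06400 + 101.0·10.60) / 801.0 = 1115/801.0 = 1.393 mg/L.
After decay, C = 1.393 × e^(−kt) = 1.393 × 0.5903 = 0.8220 mg/L.

0.822 mg/L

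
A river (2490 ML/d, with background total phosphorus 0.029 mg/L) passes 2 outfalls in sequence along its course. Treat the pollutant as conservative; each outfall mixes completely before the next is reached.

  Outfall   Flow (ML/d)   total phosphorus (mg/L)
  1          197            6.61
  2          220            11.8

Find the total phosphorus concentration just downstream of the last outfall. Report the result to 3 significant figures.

Outfall 1: combined Q = 2687 ML/d; C = (2490·0.02900 + 197.0·6.610)/2687 = 0.5115 mg/L.
Outfall 2: combined Q = 2907 ML/d; C = (2687·0.5115 + 220.0·11.80)/2907 = 1.366 mg/L.

1.37 mg/L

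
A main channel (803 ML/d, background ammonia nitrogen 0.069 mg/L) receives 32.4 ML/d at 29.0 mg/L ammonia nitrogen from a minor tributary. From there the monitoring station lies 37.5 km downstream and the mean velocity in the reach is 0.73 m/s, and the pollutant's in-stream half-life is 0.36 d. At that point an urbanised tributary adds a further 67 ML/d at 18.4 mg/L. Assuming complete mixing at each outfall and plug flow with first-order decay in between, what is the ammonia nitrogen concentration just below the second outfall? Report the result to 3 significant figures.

Flow-weighted average: C = (803.0·0.06900 + 32.40·29.00) / 835.4 = 995.0/835.4 = 1.191 mg/L; combined flow 835.4 ML/d.
Travel time t = 37.5·1000 / 0.73 = 51370 s = 14.27 h.
Half-life 0.36 d → k = ln 2 / 0.36 = 1.925 d⁻¹.
Decay over the reach: 1.191·exp(−kt) = 1.191·0.3183 = 0.3791 mg/L.
At the second outfall, C = (835.4·0.3791 + 67.00·18.40) / (835.4 + 67.00) = 1.717 mg/L.

1.72 mg/L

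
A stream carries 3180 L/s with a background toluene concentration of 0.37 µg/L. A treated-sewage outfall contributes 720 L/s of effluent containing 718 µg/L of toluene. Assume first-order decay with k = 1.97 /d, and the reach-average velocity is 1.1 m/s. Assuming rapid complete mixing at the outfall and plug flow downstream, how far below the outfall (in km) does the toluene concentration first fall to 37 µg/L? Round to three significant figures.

Mass balance: C = (3180·0.3700 + 720.0·718.0) / 3900 = 518100/3900 = 132.9 µg/L.
Set 132.9·exp(−k·t) = 37 → t = ln(132.9/37)/k = 56070 s = 15.57 h.
Distance = v·t = 1.1·56070 = 61670 m = 61.67 km.

61.7 km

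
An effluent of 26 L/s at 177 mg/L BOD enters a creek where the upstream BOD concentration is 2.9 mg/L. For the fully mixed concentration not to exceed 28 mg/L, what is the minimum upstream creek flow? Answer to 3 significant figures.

Set C_mix = 28: (Q·2.900 + 26.00·177.0) / (Q + 26.00) = 28
→ Q = 26.00·(177.0 − 28)/(28 − 2.900) = 154.3 L/s.

154 L/s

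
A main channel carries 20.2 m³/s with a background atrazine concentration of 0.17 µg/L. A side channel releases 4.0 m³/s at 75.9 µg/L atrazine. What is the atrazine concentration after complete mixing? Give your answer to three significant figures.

12.7 µg/L

Mixed concentration C = ΣQC/ΣQ = (20.20·0.1700 + 4.000·75.90) / 24.20 = 307.0/24.20 = 12.69 µg/L.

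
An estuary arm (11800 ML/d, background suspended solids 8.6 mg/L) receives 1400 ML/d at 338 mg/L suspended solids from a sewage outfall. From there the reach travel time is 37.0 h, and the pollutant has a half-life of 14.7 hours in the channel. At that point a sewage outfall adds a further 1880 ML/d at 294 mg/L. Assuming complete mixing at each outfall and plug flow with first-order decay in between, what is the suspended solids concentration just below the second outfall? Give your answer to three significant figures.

Flow-weighted average: C = (11800·8.600 + 1400·338.0) / 13200 = 574700/13200 = 43.54 mg/L; combined flow 13200 ML/d.
Half-life 14.7 h → k = ln 2 / 14.7 = 0.04715 h⁻¹ = 1.132 d⁻¹.
Applying C = C₀e^(−kt): 43.54 × 0.1747 = 7.606 mg/L.
Second outfall: C = (13200·7.606 + 1880·294.0)/15080 = 43.31 mg/L.

43.3 mg/L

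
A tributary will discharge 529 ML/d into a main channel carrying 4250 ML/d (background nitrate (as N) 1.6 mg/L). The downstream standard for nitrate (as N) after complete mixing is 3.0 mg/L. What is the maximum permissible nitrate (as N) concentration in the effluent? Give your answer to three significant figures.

14.2 mg/L

At the limit, (Qr·Cr + Qe·Cₑ)/(Qr + Qe) = 3.0:
Cₑ = (4779·3.0 − 4250·1.600) / 529.0 = 14.25 mg/L.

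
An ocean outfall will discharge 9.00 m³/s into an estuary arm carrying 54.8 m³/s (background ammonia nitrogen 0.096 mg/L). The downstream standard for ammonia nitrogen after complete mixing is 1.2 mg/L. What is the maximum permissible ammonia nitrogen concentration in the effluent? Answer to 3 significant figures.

At the limit, (Qr·Cr + Qe·Cₑ)/(Qr + Qe) = 1.2:
Cₑ = (63.80·1.2 − 54.80·0.09600) / 9.000 = 7.922 mg/L.

7.92 mg/L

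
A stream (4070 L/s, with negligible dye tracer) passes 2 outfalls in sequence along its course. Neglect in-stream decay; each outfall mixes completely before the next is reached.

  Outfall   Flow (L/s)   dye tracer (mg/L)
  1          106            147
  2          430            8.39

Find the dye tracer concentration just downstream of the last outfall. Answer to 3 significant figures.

4.17 mg/L

After outfall 1: Q = 4070 + 106.0 = 4176 L/s; C = (4070·0 + 106.0·147.0)/4176 = 3.731 mg/L.
After outfall 2: Q = 4176 + 430.0 = 4606 L/s; C = (4176·3.731 + 430.0·8.390)/4606 = 4.166 mg/L.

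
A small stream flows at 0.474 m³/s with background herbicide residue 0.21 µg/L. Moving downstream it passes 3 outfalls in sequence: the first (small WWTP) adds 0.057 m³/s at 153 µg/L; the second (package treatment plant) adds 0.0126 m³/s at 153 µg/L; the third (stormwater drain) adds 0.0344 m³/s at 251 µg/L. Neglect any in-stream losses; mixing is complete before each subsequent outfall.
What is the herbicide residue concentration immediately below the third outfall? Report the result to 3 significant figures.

Below outfall 1: Q → 0.5310 m³/s, C = (0.4740·0.2100 + 0.05700·153.0)/0.5310 = 16.61 µg/L.
Below outfall 2: Q → 0.5436 m³/s, C = (0.5310·16.61 + 0.01260·153.0)/0.5436 = 19.77 µg/L.
Below outfall 3: Q → 0.5780 m³/s, C = (0.5436·19.77 + 0.03440·251.0)/0.5780 = 33.53 µg/L.

33.5 µg/L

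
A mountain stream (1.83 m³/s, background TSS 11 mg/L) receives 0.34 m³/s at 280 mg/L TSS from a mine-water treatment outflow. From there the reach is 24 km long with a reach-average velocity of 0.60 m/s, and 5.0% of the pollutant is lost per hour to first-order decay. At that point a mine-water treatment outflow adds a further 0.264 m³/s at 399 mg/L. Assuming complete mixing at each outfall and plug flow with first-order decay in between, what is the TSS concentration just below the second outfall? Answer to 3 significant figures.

Mixed concentration C = ΣQC/ΣQ = (1.830·11.00 + 0.3400·280.0) / 2.170 = 115.3/2.170 = 53.15 mg/L; combined flow 2.170 m³/s.
Travel time t = 24·1000 / 0.60 = 40000 s = 11.11 h.
5.0%/h lost → k = −ln(1 − 0.05) = 0.05129 h⁻¹.
Decay over the reach: 53.15·exp(−kt) = 53.15·0.5656 = 30.06 mg/L.
Second outfall: C = (2.170·30.06 + 0.2640·399.0)/2.434 = 70.08 mg/L.

70.1 mg/L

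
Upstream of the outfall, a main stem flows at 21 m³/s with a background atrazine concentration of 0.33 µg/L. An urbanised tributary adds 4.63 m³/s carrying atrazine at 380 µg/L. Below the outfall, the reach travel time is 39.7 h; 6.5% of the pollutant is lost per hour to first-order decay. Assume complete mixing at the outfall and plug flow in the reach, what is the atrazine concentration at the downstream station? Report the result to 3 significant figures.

After mixing, C = (21.00·0.3300 + 4.630·380.0) / 25.63 = 1766/25.63 = 68.92 µg/L.
6.5%/h lost → k = −ln(1 − 0.065) = 0.06721 h⁻¹.
After decay, C = 68.92 × e^(−kt) = 68.92 × 0.06938 = 4.781 µg/L.

4.78 µg/L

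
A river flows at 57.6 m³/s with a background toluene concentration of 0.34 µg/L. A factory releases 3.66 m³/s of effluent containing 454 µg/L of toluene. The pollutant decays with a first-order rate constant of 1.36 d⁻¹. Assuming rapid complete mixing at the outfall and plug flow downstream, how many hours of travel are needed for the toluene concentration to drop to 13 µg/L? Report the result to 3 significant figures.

Mixed concentration C = ΣQC/ΣQ = (57.60·0.3400 + 3.660·454.0) / 61.26 = 1681/61.26 = 27.44 µg/L.
27.44·exp(−k·t) = 13 → t = ln(27.44/13)/k = 47470 s = 13.19 h.

13.2 h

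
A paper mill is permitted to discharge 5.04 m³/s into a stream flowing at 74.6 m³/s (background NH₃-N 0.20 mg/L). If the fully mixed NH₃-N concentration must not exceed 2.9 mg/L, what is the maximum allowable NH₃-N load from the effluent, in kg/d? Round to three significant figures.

18700 kg/d

Mass balance at the limit: 74.60·0.2000 + 5.040·Cₑ = 79.64·2.9 → Cₑ = 42.86 mg/L.
Load = 5.040 m³/s × 42.86 g/m³ × 86 400 s/d = 18670 kg/d.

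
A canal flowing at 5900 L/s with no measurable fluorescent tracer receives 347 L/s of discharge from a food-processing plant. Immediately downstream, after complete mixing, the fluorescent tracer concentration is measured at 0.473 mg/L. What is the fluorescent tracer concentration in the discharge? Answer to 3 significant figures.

8.52 mg/L

Mass balance: 5900·0 + 347.0·Cₑ = 6247·0.4730
→ Cₑ = (6247·0.4730 − 5900·0) / 347.0 = 8.515 mg/L.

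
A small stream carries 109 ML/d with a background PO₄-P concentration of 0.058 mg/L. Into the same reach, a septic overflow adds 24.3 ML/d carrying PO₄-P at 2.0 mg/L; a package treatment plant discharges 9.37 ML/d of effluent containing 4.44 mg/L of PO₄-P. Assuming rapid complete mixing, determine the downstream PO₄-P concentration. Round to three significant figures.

0.677 mg/L

Conservation of mass: C = (109.0·0.05800 + 24.30·2.000 + 9.370·4.440) / 142.7 = 96.52/142.7 = 0.6766 mg/L.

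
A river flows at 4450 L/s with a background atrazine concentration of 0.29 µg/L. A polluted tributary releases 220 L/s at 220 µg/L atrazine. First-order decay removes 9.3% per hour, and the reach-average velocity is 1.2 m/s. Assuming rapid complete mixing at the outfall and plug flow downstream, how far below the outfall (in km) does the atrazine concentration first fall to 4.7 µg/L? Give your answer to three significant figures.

Mass balance: C = (4450·0.2900 + 220.0·220.0) / 4670 = 49690/4670 = 10.64 µg/L.
9.3%/h lost → k = −ln(1 − 0.093) = 0.09761 h⁻¹.
Set 10.64·exp(−k·t) = 4.7 → t = ln(10.64/4.7)/k = 30130 s = 8.371 h.
Distance = v·t = 1.2·30130 = 36160 m = 36.16 km.

36.2 km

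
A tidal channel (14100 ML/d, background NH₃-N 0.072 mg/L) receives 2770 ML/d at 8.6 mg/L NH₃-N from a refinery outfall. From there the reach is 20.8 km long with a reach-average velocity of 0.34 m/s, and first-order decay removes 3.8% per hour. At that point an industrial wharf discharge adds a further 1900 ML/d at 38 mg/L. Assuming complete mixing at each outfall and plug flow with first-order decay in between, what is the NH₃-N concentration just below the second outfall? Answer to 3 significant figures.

Mass balance: C = (14100·0.07200 + 2770·8.600) / 16870 = 24840/16870 = 1.472 mg/L; combined flow 16870 ML/d.
Travel time t = 20.8·1000 / 0.34 = 61180 s = 16.99 h.
3.8%/h lost → k = −ln(1 − 0.038) = 0.03874 h⁻¹.
Decay over the reach: 1.472·exp(−kt) = 1.472·0.5177 = 0.7622 mg/L.
Second outfall: C = (16870·0.7622 + 1900·38.00)/18770 = 4.532 mg/L.

4.53 mg/L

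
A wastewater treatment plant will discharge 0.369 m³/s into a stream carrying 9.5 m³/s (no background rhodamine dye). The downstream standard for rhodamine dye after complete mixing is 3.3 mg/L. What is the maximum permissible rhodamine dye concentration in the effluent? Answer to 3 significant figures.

88.3 mg/L

At the limit, (Qr·Cr + Qe·Cₑ)/(Qr + Qe) = 3.3:
Cₑ = (9.869·3.3 − 9.500·0) / 0.3690 = 88.26 mg/L.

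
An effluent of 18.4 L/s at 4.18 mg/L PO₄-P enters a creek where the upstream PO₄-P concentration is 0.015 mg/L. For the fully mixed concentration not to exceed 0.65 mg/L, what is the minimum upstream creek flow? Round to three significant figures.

102 L/s

Set C_mix = 0.65: (Q·0.01500 + 18.40·4.180) / (Q + 18.40) = 0.65
→ Q = 18.40·(4.180 − 0.65)/(0.65 − 0.01500) = 102.3 L/s.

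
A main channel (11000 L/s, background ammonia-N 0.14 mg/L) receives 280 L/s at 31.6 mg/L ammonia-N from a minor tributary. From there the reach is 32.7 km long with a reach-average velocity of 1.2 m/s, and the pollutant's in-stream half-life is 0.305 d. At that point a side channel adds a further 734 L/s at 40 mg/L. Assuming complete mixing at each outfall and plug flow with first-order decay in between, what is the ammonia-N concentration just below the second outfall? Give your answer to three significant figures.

2.87 mg/L

Mass balance: C = (11000·0.1400 + 280.0·31.60) / 11280 = 10390/11280 = 0.9209 mg/L; combined flow 11280 L/s.
Travel time t = 32.7·1000 / 1.2 = 27250 s = 7.569 h.
Half-life 0.305 d → k = ln 2 / 0.305 = 2.273 d⁻¹.
First-order decay: C = 0.9209·exp(−k·t) = 0.9209·0.4883 = 0.4497 mg/L.
At the second outfall, C = (11280·0.4497 + 734.0·40.00) / (11280 + 734.0) = 2.866 mg/L.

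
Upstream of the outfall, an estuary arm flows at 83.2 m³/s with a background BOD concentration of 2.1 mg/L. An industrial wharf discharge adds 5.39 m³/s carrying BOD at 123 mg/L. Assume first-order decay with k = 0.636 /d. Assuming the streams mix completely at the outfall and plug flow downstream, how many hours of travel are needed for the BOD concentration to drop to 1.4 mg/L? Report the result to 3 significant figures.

72.1 h

Mass balance: C = (83.20·2.100 + 5.390·123.0) / 88.59 = 837.7/88.59 = 9.456 mg/L.
9.456·exp(−k·t) = 1.4 → t = ln(9.456/1.4)/k = 259500 s = 72.08 h.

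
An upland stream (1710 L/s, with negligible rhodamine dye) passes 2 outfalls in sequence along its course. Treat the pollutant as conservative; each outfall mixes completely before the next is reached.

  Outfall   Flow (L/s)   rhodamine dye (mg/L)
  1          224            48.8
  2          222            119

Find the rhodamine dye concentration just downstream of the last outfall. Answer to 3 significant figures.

17.3 mg/L

Below outfall 1: Q → 1934 L/s, C = (1710·0 + 224.0·48.80)/1934 = 5.652 mg/L.
Below outfall 2: Q → 2156 L/s, C = (1934·5.652 + 222.0·119.0)/2156 = 17.32 mg/L.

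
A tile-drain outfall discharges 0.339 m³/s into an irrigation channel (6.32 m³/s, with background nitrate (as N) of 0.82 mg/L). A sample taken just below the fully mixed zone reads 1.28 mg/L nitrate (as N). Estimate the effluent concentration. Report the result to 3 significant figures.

Mass balance: 6.320·0.8200 + 0.3390·Cₑ = 6.659·1.280
→ Cₑ = (6.659·1.280 − 6.320·0.8200) / 0.3390 = 9.856 mg/L.

9.86 mg/L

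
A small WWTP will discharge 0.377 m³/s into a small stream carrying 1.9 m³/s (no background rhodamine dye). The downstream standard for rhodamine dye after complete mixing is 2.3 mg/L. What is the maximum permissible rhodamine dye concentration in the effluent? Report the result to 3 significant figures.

13.9 mg/L

At the limit, (Qr·Cr + Qe·Cₑ)/(Qr + Qe) = 2.3:
Cₑ = (2.277·2.3 − 1.900·0) / 0.3770 = 13.89 mg/L.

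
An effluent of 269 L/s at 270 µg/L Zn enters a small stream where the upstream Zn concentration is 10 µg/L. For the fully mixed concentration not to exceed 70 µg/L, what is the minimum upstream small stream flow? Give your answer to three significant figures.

Set C_mix = 70: (Q·10.00 + 269.0·270.0) / (Q + 269.0) = 70
→ Q = 269.0·(270.0 − 70)/(70 − 10.00) = 896.7 L/s.

897 L/s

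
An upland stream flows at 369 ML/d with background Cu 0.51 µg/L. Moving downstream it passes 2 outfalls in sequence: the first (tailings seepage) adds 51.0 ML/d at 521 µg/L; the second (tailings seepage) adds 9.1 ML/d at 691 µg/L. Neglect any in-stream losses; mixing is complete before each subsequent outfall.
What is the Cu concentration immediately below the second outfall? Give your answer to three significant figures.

After outfall 1: Q = 369.0 + 51.00 = 420.0 ML/d; C = (369.0·0.5100 + 51.00·521.0)/420.0 = 63.71 µg/L.
After outfall 2: Q = 420.0 + 9.100 = 429.1 ML/d; C = (420.0·63.71 + 9.100·691.0)/429.1 = 77.02 µg/L.

77.0 µg/L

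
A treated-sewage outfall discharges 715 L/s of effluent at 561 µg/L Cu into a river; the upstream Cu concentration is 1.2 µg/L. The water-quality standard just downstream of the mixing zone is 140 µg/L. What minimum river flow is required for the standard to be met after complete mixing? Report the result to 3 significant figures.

Set C_mix = 140: (Q·1.200 + 715.0·561.0) / (Q + 715.0) = 140
→ Q = 715.0·(561.0 − 140)/(140 − 1.200) = 2169 L/s.

2170 L/s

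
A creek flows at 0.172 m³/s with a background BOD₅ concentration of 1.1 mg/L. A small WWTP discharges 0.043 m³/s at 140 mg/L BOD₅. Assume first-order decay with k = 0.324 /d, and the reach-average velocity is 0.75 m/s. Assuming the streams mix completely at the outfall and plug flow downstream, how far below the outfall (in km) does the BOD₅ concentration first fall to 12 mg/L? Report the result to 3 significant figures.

176 km

After mixing, C = (0.1720·1.100 + 0.04300·140.0) / 0.2150 = 6.209/0.2150 = 28.88 mg/L.
Set 28.88·exp(−k·t) = 12 → t = ln(28.88/12)/k = 234200 s = 65.06 h.
Distance = v·t = 0.75·234200 = 175600 m = 175.6 km.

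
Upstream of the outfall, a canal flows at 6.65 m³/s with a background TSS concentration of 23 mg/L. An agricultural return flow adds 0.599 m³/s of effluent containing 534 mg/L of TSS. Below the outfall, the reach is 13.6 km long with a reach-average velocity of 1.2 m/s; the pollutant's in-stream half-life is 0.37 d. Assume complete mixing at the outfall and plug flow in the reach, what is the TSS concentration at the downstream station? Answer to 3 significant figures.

After mixing, C = (6.650·23.00 + 0.5990·534.0) / 7.249 = 472.8/7.249 = 65.22 mg/L.
Travel time t = 13.6·1000 / 1.2 = 11330 s = 3.148 h.
Half-life 0.37 d → k = ln 2 / 0.37 = 1.873 d⁻¹.
Decay over the reach: 65.22·exp(−kt) = 65.22·0.7821 = 51.01 mg/L.

51.0 mg/L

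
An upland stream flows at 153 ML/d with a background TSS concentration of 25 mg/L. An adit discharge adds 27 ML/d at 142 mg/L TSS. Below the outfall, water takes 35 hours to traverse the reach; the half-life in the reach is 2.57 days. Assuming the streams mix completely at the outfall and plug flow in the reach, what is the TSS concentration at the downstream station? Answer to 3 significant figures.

28.7 mg/L

Mixed concentration C = ΣQC/ΣQ = (153.0·25.00 + 27.00·142.0) / 180.0 = 7659/180.0 = 42.55 mg/L.
Half-life 2.57 d → k = ln 2 / 2.57 = 0.2697 d⁻¹.
Applying C = C₀e^(−kt): 42.55 × 0.6748 = 28.71 mg/L.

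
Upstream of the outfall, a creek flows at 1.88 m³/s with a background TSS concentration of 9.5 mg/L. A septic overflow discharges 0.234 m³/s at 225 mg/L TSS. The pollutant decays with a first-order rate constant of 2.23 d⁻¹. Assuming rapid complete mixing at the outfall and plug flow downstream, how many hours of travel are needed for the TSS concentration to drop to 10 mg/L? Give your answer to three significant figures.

Flow-weighted average: C = (1.880·9.500 + 0.2340·225.0) / 2.114 = 70.51/2.114 = 33.35 mg/L.
33.35·exp(−k·t) = 10 → t = ln(33.35/10)/k = 46670 s = 12.96 h.

13.0 h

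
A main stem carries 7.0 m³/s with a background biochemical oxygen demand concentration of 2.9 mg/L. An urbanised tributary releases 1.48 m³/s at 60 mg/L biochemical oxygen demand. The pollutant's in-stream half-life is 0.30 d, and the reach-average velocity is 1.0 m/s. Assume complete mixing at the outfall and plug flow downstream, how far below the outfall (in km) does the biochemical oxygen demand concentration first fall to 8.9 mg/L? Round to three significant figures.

After mixing, C = (7.000·2.900 + 1.480·60.00) / 8.480 = 109.1/8.480 = 12.87 mg/L.
Half-life 0.30 d → k = ln 2 / 0.30 = 2.310 d⁻¹.
Set 12.87·exp(−k·t) = 8.9 → t = ln(12.87/8.9)/k = 13780 s = 3.828 h.
Distance = v·t = 1.0·13780 = 13780 m = 13.78 km.

13.8 km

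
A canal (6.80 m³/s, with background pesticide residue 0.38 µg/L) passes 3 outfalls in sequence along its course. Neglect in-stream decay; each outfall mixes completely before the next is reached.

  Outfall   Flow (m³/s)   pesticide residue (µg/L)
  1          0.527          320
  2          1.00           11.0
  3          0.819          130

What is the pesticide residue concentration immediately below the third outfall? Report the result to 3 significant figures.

31.6 µg/L

Outfall 1: combined Q = 7.327 m³/s; C = (6.800·0.3800 + 0.5270·320.0)/7.327 = 23.37 µg/L.
Outfall 2: combined Q = 8.327 m³/s; C = (7.327·23.37 + 1.000·11.00)/8.327 = 21.88 µg/L.
Outfall 3: combined Q = 9.146 m³/s; C = (8.327·21.88 + 0.8190·130.0)/9.146 = 31.57 µg/L.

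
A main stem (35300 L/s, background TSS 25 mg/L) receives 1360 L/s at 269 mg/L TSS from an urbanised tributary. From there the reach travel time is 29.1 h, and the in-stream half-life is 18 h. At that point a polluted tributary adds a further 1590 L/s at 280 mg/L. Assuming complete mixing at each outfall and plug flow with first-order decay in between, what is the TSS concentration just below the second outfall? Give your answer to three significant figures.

22.3 mg/L

Flow-weighted average: C = (35300·25.00 + 1360·269.0) / 36660 = 1248000/36660 = 34.05 mg/L; combined flow 36660 L/s.
Half-life 18 h → k = ln 2 / 18 = 0.03851 h⁻¹ = 0.9242 d⁻¹.
First-order decay: C = 34.05·exp(−k·t) = 34.05·0.3261 = 11.10 mg/L.
Second outfall: C = (36660·11.10 + 1590·280.0)/38250 = 22.28 mg/L.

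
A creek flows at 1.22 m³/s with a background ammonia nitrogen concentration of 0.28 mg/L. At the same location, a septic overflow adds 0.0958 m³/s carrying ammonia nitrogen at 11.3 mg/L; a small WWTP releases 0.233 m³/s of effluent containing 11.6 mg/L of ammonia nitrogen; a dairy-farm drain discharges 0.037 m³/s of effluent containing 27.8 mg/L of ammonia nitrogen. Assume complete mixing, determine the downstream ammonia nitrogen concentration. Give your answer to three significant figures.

3.25 mg/L

Flow-weighted average: C = (1.220·0.2800 + 0.09580·11.30 + 0.2330·11.60 + 0.03700·27.80) / 1.586 = 5.156/1.586 = 3.251 mg/L.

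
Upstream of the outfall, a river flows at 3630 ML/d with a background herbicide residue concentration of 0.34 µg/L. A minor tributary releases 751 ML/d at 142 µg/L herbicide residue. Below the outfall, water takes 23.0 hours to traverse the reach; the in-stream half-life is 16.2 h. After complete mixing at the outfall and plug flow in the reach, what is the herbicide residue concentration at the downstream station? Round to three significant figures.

Mixed concentration C = ΣQC/ΣQ = (3630·0.3400 + 751.0·142.0) / 4381 = 107900/4381 = 24.62 µg/L.
Half-life 16.2 h → k = ln 2 / 16.2 = 0.04279 h⁻¹ = 1.027 d⁻¹.
Applying C = C₀e^(−kt): 24.62 × 0.3738 = 9.204 µg/L.

9.20 µg/L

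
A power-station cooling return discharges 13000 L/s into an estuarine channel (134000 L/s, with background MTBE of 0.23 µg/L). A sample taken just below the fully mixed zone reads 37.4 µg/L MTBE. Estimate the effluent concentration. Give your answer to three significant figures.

421 µg/L

Mass balance: 134000·0.2300 + 13000·Cₑ = 147000·37.40
→ Cₑ = (147000·37.40 − 134000·0.2300) / 13000 = 420.5 µg/L.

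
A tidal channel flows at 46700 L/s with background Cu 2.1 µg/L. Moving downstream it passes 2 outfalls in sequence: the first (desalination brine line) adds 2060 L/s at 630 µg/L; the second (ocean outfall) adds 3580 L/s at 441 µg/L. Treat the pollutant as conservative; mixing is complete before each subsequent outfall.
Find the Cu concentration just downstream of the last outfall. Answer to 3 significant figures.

56.8 µg/L

After outfall 1: Q = 46700 + 2060 = 48760 L/s; C = (46700·2.100 + 2060·630.0)/48760 = 28.63 µg/L.
After outfall 2: Q = 48760 + 3580 = 52340 L/s; C = (48760·28.63 + 3580·441.0)/52340 = 56.83 µg/L.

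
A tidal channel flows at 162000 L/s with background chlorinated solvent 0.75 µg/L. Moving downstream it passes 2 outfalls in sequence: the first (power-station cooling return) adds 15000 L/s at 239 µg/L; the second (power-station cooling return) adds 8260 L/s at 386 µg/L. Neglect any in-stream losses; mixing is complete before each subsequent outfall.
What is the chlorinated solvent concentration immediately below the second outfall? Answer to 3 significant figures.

Outfall 1: combined Q = 177000 L/s; C = (162000·0.7500 + 15000·239.0)/177000 = 20.94 µg/L.
Outfall 2: combined Q = 185300 L/s; C = (177000·20.94 + 8260·386.0)/185300 = 37.22 µg/L.

37.2 µg/L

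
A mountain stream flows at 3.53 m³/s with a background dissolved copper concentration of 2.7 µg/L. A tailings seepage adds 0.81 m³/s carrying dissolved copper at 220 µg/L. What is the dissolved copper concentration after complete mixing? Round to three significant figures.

Flow-weighted average: C = (3.530·2.700 + 0.8100·220.0) / 4.340 = 187.7/4.340 = 43.26 µg/L.

43.3 µg/L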